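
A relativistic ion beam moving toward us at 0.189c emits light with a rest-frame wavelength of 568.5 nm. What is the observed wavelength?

Relativistic Doppler for wavelength: λ' = λ₀ · √((1 − β)/(1 + β)).
λ' = 568.5 × √(0.8110/1.1890) = 568.5 × 0.82588 ≈ 469.5 nm.

469.5 nm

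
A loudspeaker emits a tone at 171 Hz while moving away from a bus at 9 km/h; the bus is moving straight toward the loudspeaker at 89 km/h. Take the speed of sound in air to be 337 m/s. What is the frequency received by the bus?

9 km/h = 2.5 m/s; 89 km/h = 24.72 m/s.
With source receding and observer approaching, f' = f · (v + v_o)/(v + v_s).
f' = 171 × (337 + 24.72)/(337 + 2.5) = 171 × 361.72/339.5 ≈ 182 Hz.

182 Hz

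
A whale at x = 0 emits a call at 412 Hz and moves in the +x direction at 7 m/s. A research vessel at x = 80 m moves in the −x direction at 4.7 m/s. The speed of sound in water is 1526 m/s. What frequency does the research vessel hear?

415 Hz

The observer lies on the +x side, so the source is heading toward the observer and the observer is heading toward the source.
With source approaching and observer approaching, f' = f · (v + v_o)/(v − v_s).
f' = 412 × (1526 + 4.7)/(1526 − 7) = 412 × 1530.7/1519 ≈ 415 Hz.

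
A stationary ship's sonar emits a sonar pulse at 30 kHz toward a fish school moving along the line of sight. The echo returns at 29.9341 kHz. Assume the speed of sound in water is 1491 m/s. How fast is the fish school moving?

Double Doppler shift off a moving reflector: f₂ = f₀ · (v + u)/(v − u) (u > 0 toward emitter).
Rearranging, u = v · (f₂ − f₀)/(f₂ + f₀) = 1491 × -0.0659/59.9341 ≈ -1.64 m/s.
So the fish school is moving at 1.64 m/s away from the emitter.

1.64 m/s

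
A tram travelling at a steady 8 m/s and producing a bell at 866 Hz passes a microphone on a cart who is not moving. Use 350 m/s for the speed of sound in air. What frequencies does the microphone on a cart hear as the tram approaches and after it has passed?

Approaching: f₁ = f · v/(v − v_s) = 866 × 350/342 ≈ 886 Hz.
Receding: f₂ = f · v/(v + v_s) = 866 × 350/358 ≈ 847 Hz.

886 Hz approaching; 847 Hz receding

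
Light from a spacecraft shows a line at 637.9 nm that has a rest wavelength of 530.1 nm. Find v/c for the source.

0.183c

λ'/λ₀ = 1.2034 > 1 (redshift), so the source is receding.
λ'/λ₀ = √((1 + β)/(1 − β)) for a receding source ⇒ β = (r² − 1)/(r² + 1) with r = λ'/λ₀.
β = (1.4481 − 1)/(1.4481 + 1) ≈ 0.183.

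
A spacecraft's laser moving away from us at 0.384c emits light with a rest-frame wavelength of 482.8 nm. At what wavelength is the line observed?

723.7 nm

Relativistic Doppler for wavelength: λ' = λ₀ · √((1 + β)/(1 − β)).
λ' = 482.8 × √(1.3840/0.6160) = 482.8 × 1.49892 ≈ 723.7 nm.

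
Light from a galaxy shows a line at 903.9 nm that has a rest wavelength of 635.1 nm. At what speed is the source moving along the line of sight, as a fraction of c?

0.339

λ'/λ₀ = 1.4232 > 1 (redshift), so the source is receding.
λ'/λ₀ = √((1 + β)/(1 − β)) for a receding source ⇒ β = (r² − 1)/(r² + 1) with r = λ'/λ₀.
β = (2.0256 − 1)/(2.0256 + 1) ≈ 0.339.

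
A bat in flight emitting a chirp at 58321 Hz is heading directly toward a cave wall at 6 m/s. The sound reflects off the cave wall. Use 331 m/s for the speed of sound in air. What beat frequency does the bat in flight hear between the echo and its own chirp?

The cave wall receives the sound from a moving source: f₁ = f₀ · v/(v − v_e) = 58321 × 331/325 ≈ 59398 Hz.
On the return leg the bat in flight is a moving observer: f₂ = f₁ · (v + v_e)/v = 59398 × 337/331 ≈ 60474 Hz.
Beat against the emitted tone: |f₂ − f₀| = 2v_e·f₀/(v − v_e) = 2 × 6 × 58321/325 ≈ 2153 Hz.

2153 Hz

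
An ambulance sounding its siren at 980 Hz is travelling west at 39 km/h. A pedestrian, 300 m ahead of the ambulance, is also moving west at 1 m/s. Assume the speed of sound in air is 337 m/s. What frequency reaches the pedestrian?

1010 Hz

39 km/h = 10.83 m/s.
The pedestrian is ahead, so the ambulance is moving toward it while the pedestrian is moving away from the ambulance.
General Doppler shift: f' = f · (v − v_o)/(v − v_s).
f' = 980 × (337 − 1)/(337 − 10.83) = 980 × 336/326.17 ≈ 1010 Hz.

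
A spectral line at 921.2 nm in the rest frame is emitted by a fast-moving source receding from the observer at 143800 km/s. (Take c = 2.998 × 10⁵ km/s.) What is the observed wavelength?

1553.4 nm

β = v/c = 143800/299800 = 0.4797.
Relativistic Doppler for wavelength: λ' = λ₀ · √((1 + β)/(1 − β)).
λ' = 921.2 × √(1.4797/0.5203) = 921.2 × 1.68629 ≈ 1553.4 nm.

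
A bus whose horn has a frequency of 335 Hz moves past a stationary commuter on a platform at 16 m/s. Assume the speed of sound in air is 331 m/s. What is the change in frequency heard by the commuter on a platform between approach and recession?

32.5 Hz

Approaching: f₁ = f · v/(v − v_s) = 335 × 331/315 ≈ 352.0 Hz.
Receding: f₂ = f · v/(v + v_s) = 335 × 331/347 ≈ 319.6 Hz.
Drop: f₁ − f₂ = 2f·v·v_s/(v² − v_s²) = 2 × 335 × 331 × 16/(331² − 16²) ≈ 32.5 Hz.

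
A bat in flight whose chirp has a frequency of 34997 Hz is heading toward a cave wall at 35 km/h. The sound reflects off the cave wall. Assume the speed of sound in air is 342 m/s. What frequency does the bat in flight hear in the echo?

37045 Hz

35 km/h = 9.722 m/s.
The cave wall receives the sound from a moving source: f₁ = f₀ · v/(v − v_e) = 34997 × 342/332.28 ≈ 36021 Hz.
On the return leg the bat in flight is a moving observer: f₂ = f₁ · (v + v_e)/v = 36021 × 351.72/342 ≈ 37045 Hz.
Equivalently f₂ = f₀ · (v + v_e)/(v − v_e).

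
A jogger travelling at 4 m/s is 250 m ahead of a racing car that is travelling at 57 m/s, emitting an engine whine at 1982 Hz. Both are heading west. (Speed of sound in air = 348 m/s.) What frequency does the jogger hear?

2343 Hz

The jogger is ahead, so the racing car is moving toward it while the jogger is moving away from the racing car.
Both move, so f' = f · (v − v_o)/(v − v_s).
f' = 1982 × (348 − 4)/(348 − 57) = 1982 × 344/291 ≈ 2343 Hz.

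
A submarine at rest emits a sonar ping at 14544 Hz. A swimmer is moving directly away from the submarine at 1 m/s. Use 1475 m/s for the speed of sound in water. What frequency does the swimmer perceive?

14534 Hz

Moving observer, stationary source: f' = f · (v − v_o)/v.
f' = 14544 × (1475 − 1)/1475 = 14544 × 1474/1475 ≈ 14534 Hz.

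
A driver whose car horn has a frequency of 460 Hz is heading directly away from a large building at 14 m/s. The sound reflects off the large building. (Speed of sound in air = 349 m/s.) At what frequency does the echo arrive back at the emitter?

The large building receives the sound from a moving source: f₁ = f₀ · v/(v + v_e) = 460 × 349/363 ≈ 442 Hz.
On the return leg the driver is a moving observer: f₂ = f₁ · (v − v_e)/v = 442 × 335/349 ≈ 425 Hz.
Equivalently f₂ = f₀ · (v − v_e)/(v + v_e).

425 Hz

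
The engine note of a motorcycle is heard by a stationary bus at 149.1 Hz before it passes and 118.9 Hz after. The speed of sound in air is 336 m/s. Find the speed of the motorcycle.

38 m/s

f₁/f₂ = (v + v_s)/(v − v_s), so v_s = v · (f₁ − f₂)/(f₁ + f₂).
v_s = 336 × (149.1 − 118.9)/(149.1 + 118.9) = 336 × 30.2/268.0 ≈ 38 m/s.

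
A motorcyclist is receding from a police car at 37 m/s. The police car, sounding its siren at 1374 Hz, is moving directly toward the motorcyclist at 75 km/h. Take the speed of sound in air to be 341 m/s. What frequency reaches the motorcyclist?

75 km/h = 20.83 m/s.
General Doppler shift: f' = f · (v − v_o)/(v − v_s).
f' = 1374 × (341 − 37)/(341 − 20.83) = 1374 × 304/320.17 ≈ 1305 Hz.

1305 Hz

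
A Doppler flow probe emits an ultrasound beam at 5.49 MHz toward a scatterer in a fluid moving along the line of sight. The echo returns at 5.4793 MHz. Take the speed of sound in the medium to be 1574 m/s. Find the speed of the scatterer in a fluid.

1.54 m/s

Double Doppler shift off a moving reflector: f₂ = f₀ · (v + u)/(v − u) (u > 0 toward emitter).
Rearranging, u = v · (f₂ − f₀)/(f₂ + f₀) = 1574 × -0.0107/10.9693 ≈ -1.54 m/s.
So the scatterer in a fluid is moving at 1.54 m/s away from the emitter.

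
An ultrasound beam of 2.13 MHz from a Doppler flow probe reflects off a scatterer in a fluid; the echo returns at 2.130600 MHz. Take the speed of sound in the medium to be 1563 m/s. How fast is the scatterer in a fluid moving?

0.22 m/s

Double Doppler shift off a moving reflector: f₂ = f₀ · (v + u)/(v − u) (u > 0 toward emitter).
Rearranging, u = v · (f₂ − f₀)/(f₂ + f₀) = 1563 × 0.000600/4.260600 ≈ 0.22 m/s.
So the scatterer in a fluid is moving at 0.22 m/s toward the emitter.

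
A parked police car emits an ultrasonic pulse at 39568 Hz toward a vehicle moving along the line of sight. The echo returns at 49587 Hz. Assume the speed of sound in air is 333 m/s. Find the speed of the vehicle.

Double Doppler shift off a moving reflector: f₂ = f₀ · (v + u)/(v − u) (u > 0 toward emitter).
Rearranging, u = v · (f₂ − f₀)/(f₂ + f₀) = 333 × 10019/89155 ≈ 37 m/s.
So the vehicle is moving at 37 m/s toward the emitter.

37 m/s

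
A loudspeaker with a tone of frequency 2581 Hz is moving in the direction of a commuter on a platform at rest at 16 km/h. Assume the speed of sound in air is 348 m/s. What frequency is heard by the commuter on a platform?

2614 Hz

16 km/h = 4.444 m/s.
With the source moving toward a stationary observer, f' = f · v/(v − v_s).
f' = 2581 × 348/(348 − 4.444) = 2581 × 348/343.6 ≈ 2614 Hz.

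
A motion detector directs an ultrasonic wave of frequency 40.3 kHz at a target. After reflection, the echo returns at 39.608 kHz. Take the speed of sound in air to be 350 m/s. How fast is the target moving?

Double Doppler shift off a moving reflector: f₂ = f₀ · (v + u)/(v − u) (u > 0 toward emitter).
Rearranging, u = v · (f₂ − f₀)/(f₂ + f₀) = 350 × -0.692/79.908 ≈ -3.0 m/s.
So the target is moving at 3.0 m/s away from the emitter.

3.0 m/s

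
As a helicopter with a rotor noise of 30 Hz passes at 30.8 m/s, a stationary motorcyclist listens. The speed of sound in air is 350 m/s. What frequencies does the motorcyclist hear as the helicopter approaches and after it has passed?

32.9 Hz approaching; 27.6 Hz receding

Approaching: f₁ = f · v/(v − v_s) = 30 × 350/319.2 ≈ 32.9 Hz.
Receding: f₂ = f · v/(v + v_s) = 30 × 350/380.8 ≈ 27.6 Hz.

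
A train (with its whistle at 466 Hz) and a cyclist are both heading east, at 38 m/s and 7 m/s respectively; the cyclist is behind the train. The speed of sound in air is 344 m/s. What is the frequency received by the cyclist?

428 Hz

The cyclist is behind, so the train is moving away from it while the cyclist is moving toward the train.
General Doppler shift: f' = f · (v + v_o)/(v + v_s).
f' = 466 × (344 + 7)/(344 + 38) = 466 × 351/382 ≈ 428 Hz.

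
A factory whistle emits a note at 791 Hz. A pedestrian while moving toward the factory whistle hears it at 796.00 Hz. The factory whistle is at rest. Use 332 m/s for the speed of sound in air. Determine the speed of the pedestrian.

f' = f · (v + v_o)/v ⇒ v_o = v · |f'/f − 1|.
v_o = 332 × |796.00/791 − 1| = 332 × 0.006321 ≈ 2.10 m/s.

2.10 m/s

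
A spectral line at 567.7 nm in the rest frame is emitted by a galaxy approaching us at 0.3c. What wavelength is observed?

Relativistic Doppler for wavelength: λ' = λ₀ · √((1 − β)/(1 + β)).
λ' = 567.7 × √(0.7000/1.3000) = 567.7 × 0.73380 ≈ 416.6 nm.

416.6 nm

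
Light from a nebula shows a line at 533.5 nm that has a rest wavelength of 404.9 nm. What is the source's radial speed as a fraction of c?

0.269c

λ'/λ₀ = 1.3176 > 1 (redshift), so the source is receding.
λ'/λ₀ = √((1 + β)/(1 − β)) for a receding source ⇒ β = (r² − 1)/(r² + 1) with r = λ'/λ₀.
β = (1.7361 − 1)/(1.7361 + 1) ≈ 0.269.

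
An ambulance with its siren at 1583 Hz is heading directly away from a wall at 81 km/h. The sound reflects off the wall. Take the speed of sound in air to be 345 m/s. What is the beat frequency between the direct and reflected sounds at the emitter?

81 km/h = 22.5 m/s.
The wall receives the sound from a moving source: f₁ = f₀ · v/(v + v_e) = 1583 × 345/367.5 ≈ 1486.1 Hz.
On the return leg the ambulance is a moving observer: f₂ = f₁ · (v − v_e)/v = 1486.1 × 322.5/345 ≈ 1389.2 Hz.
Equivalently f₂ = f₀ · (v − v_e)/(v + v_e).
Beat against the emitted tone: |f₂ − f₀| = 2v_e·f₀/(v + v_e) = 2 × 22.5 × 1583/367.5 ≈ 194 Hz.

194 Hz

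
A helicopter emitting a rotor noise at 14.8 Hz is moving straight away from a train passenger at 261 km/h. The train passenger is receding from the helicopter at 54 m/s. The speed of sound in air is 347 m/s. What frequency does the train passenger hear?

10.3 Hz

261 km/h = 72.5 m/s.
General Doppler shift: f' = f · (v − v_o)/(v + v_s).
f' = 14.8 × (347 − 54)/(347 + 72.5) = 14.8 × 293/419.5 ≈ 10.3 Hz.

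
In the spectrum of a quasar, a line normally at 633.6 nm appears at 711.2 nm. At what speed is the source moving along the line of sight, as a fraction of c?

0.115c

λ'/λ₀ = 1.1225 > 1 (redshift), so the source is receding.
λ'/λ₀ = √((1 + β)/(1 − β)) for a receding source ⇒ β = (r² − 1)/(r² + 1) with r = λ'/λ₀.
β = (1.2599 − 1)/(1.2599 + 1) ≈ 0.115.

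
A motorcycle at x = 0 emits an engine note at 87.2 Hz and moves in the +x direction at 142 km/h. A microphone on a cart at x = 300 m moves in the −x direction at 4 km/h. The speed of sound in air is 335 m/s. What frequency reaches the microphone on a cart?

99 Hz

142 km/h = 39.44 m/s; 4 km/h = 1.111 m/s.
The observer lies on the +x side, so the source is heading toward the observer and the observer is heading toward the source.
General Doppler shift: f' = f · (v + v_o)/(v − v_s).
f' = 87.2 × (335 + 1.111)/(335 − 39.44) = 87.2 × 336.11/295.56 ≈ 99 Hz.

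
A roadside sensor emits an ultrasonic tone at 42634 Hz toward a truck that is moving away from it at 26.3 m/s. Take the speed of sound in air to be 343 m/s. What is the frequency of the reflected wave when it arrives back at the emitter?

36562 Hz

The truck first receives the wave as a moving observer: f₁ = f₀ · (v − u)/v = 42634 × (343 − 26.3)/343 ≈ 39365 Hz.
The reflection then acts as a moving source: f₂ = f₁ · v/(v + u) ≈ 36562 Hz.
Equivalently f₂ = f₀ · (v − u)/(v + u).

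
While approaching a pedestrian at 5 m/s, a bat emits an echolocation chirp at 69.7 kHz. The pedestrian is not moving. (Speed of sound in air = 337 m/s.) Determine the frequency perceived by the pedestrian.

Moving source, stationary observer: f' = f · v/(v − v_s) since the source is approaching.
f' = 69.7 × 337/(337 − 5) = 69.7 × 337/332 ≈ 70.7 kHz.

70.7 kHz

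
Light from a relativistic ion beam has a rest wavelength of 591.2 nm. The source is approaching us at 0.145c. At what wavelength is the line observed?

510.9 nm

Relativistic Doppler for wavelength: λ' = λ₀ · √((1 − β)/(1 + β)).
λ' = 591.2 × √(0.8550/1.1450) = 591.2 × 0.86413 ≈ 510.9 nm.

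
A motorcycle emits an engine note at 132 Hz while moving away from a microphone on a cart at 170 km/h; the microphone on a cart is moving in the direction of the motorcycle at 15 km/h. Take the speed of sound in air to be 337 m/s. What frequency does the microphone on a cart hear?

117 Hz

170 km/h = 47.22 m/s; 15 km/h = 4.167 m/s.
Both move, so f' = f · (v + v_o)/(v + v_s).
f' = 132 × (337 + 4.167)/(337 + 47.22) = 132 × 341.17/384.22 ≈ 117 Hz.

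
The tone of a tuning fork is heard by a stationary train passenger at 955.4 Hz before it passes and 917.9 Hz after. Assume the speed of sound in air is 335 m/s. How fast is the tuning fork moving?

f₁/f₂ = (v + v_s)/(v − v_s), so v_s = v · (f₁ − f₂)/(f₁ + f₂).
v_s = 335 × (955.4 − 917.9)/(955.4 + 917.9) = 335 × 37.5/1873.3 ≈ 6.7 m/s.

6.7 m/s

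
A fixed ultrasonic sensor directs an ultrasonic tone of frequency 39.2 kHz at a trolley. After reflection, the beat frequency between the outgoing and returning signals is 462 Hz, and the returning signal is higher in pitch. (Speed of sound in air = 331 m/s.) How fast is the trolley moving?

Double Doppler shift off a moving reflector: f₂ = f₀ · (v + u)/(v − u) (u > 0 toward emitter).
Returning signal is higher, so f₂ = f₀ + Δf = 39200 + 462 = 39662 Hz.
Rearranging, u = v · (f₂ − f₀)/(f₂ + f₀) = 331 × 462/78862 ≈ 1.94 m/s.
So the trolley is moving at 1.94 m/s toward the emitter.

1.94 m/s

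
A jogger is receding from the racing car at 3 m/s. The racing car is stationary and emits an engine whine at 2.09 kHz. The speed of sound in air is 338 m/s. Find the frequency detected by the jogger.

2.07 kHz

Only the observer moves, away from the source, so f' = f · (v − v_o)/v.
f' = 2.09 × (338 − 3)/338 = 2.09 × 335/338 ≈ 2.07 kHz.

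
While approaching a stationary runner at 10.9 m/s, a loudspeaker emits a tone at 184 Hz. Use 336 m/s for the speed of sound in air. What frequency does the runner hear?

190 Hz

Only the source moves, toward the listener, so f' = f · v/(v − v_s).
f' = 184 × 336/(336 − 10.9) = 184 × 336/325.1 ≈ 190 Hz.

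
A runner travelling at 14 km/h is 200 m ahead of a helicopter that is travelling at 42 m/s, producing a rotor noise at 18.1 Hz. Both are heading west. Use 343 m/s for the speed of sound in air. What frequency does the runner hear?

20.4 Hz

14 km/h = 3.889 m/s.
The runner is ahead, so the helicopter is moving toward it while the runner is moving away from the helicopter.
Both move, so f' = f · (v − v_o)/(v − v_s).
f' = 18.1 × (343 − 3.889)/(343 − 42) = 18.1 × 339.11/301 ≈ 20.4 Hz.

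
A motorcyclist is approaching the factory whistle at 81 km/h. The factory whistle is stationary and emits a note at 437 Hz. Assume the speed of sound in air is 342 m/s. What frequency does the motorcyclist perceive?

81 km/h = 22.5 m/s.
Only the observer moves, toward the source, so f' = f · (v + v_o)/v.
f' = 437 × (342 + 22.5)/342 = 437 × 364.5/342 ≈ 466 Hz.

466 Hz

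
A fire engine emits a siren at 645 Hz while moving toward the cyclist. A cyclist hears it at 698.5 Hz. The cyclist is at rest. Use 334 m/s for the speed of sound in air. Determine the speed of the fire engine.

f' = f · v/(v − v_s) ⇒ v_s = v · |1 − f/f'|.
v_s = 334 × |1 − 645/698.5| = 334 × 0.07659 ≈ 26 m/s.

26 m/s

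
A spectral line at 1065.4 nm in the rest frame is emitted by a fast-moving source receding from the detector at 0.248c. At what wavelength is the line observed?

Relativistic Doppler for wavelength: λ' = λ₀ · √((1 + β)/(1 − β)).
λ' = 1065.4 × √(1.2480/0.7520) = 1065.4 × 1.28824 ≈ 1372.5 nm.

1372.5 nm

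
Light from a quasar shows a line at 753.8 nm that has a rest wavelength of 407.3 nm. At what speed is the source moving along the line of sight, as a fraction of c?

0.548c

λ'/λ₀ = 1.8507 > 1 (redshift), so the source is receding.
λ'/λ₀ = √((1 + β)/(1 − β)) for a receding source ⇒ β = (r² − 1)/(r² + 1) with r = λ'/λ₀.
β = (3.4252 − 1)/(3.4252 + 1) ≈ 0.548.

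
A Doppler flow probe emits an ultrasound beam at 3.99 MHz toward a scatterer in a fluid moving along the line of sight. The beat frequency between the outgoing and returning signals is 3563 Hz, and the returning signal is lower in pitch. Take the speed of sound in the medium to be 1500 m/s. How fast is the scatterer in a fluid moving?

Double Doppler shift off a moving reflector: f₂ = f₀ · (v + u)/(v − u) (u > 0 toward emitter).
Returning signal is lower, so f₂ = f₀ − Δf = 3990000 − 3563 = 3986437 Hz.
Rearranging, u = v · (f₂ − f₀)/(f₂ + f₀) = 1500 × -3563/7976437 ≈ -0.67 m/s.
So the scatterer in a fluid is moving at 0.67 m/s away from the emitter.

0.67 m/s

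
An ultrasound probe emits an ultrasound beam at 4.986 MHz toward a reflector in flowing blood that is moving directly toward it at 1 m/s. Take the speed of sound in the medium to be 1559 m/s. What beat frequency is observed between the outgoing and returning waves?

The reflector in flowing blood first receives the wave as a moving observer: f₁ = f₀ · (v + u)/v = 4.986 × (1559 + 1)/1559 ≈ 4.98920 MHz.
On reflection it acts as a source moving toward the stationary detector: f₂ = f₁ · v/(v − u) = 4.98920 × 1559/1558 ≈ 4.99240 MHz.
Equivalently f₂ = f₀ · (v + u)/(v − u).
Beat frequency (with f₀ = 4986000 Hz): |f₂ − f₀| = 2u·f₀/(v − u) = 2 × 1 × 4986000/1558 ≈ 6401 Hz.

6401 Hz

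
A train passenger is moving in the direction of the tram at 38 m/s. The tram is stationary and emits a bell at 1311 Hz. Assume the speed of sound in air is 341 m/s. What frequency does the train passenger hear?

Moving observer, stationary source: f' = f · (v + v_o)/v.
f' = 1311 × (341 + 38)/341 = 1311 × 379/341 ≈ 1457 Hz.

1457 Hz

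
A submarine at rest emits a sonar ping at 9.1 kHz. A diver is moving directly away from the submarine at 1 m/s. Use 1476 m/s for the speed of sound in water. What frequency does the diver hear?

Moving observer, stationary source: f' = f · (v − v_o)/v.
f' = 9.1 × (1476 − 1)/1476 = 9.1 × 1475/1476 ≈ 9.09 kHz.

9.09 kHz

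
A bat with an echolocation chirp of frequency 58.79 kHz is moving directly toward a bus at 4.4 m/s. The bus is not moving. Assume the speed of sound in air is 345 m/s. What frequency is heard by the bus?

59.5 kHz

Only the source moves, toward the listener, so f' = f · v/(v − v_s).
f' = 58.79 × 345/(345 − 4.4) = 58.79 × 345/340.6 ≈ 59.5 kHz.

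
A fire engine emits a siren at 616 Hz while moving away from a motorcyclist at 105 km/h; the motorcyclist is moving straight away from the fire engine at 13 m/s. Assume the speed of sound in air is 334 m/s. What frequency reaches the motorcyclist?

544 Hz

105 km/h = 29.17 m/s.
Both move, so f' = f · (v − v_o)/(v + v_s).
f' = 616 × (334 − 13)/(334 + 29.17) = 616 × 321/363.17 ≈ 544 Hz.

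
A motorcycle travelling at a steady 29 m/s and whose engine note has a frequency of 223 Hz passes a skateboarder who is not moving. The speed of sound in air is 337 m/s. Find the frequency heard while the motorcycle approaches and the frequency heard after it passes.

Approaching: f₁ = f · v/(v − v_s) = 223 × 337/308 ≈ 244 Hz.
Receding: f₂ = f · v/(v + v_s) = 223 × 337/366 ≈ 205 Hz.

244 Hz approaching; 205 Hz receding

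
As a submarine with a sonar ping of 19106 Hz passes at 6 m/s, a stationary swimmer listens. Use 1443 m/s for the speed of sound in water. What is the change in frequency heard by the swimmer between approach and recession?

Approaching: f₁ = f · v/(v − v_s) = 19106 × 1443/1437 ≈ 19186 Hz.
Receding: f₂ = f · v/(v + v_s) = 19106 × 1443/1449 ≈ 19027 Hz.
Drop: f₁ − f₂ = 2f·v·v_s/(v² − v_s²) = 2 × 19106 × 1443 × 6/(1443² − 6²) ≈ 159 Hz.

159 Hz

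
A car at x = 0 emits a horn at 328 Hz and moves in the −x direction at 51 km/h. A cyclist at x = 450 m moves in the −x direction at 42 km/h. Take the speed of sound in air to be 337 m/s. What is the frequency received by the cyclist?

326 Hz

51 km/h = 14.17 m/s; 42 km/h = 11.67 m/s.
The observer lies on the +x side, so the source is heading away from the observer and the observer is heading toward the source.
Both move, so f' = f · (v + v_o)/(v + v_s).
f' = 328 × (337 + 11.67)/(337 + 14.17) = 328 × 348.67/351.17 ≈ 326 Hz.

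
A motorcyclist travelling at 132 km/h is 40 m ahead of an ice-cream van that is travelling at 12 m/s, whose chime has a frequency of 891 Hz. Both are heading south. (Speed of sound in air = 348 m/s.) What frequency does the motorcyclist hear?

132 km/h = 36.67 m/s.
The motorcyclist is ahead, so the ice-cream van is moving toward it while the motorcyclist is moving away from the ice-cream van.
With source approaching and observer receding, f' = f · (v − v_o)/(v − v_s).
f' = 891 × (348 − 36.67)/(348 − 12) = 891 × 311.33/336 ≈ 826 Hz.

826 Hz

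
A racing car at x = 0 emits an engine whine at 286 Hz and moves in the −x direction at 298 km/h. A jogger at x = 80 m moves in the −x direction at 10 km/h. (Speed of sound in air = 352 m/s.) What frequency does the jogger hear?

298 km/h = 82.78 m/s; 10 km/h = 2.778 m/s.
The observer lies on the +x side, so the source is heading away from the observer and the observer is heading toward the source.
General Doppler shift: f' = f · (v + v_o)/(v + v_s).
f' = 286 × (352 + 2.778)/(352 + 82.78) = 286 × 354.78/434.78 ≈ 233 Hz.

233 Hz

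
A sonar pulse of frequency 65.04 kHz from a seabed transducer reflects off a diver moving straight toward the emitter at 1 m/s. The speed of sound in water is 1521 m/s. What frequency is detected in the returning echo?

65.1 kHz

At the diver (a moving observer), f₁ = f₀ · (v + u)/v = 65.04 × 1522/1521 ≈ 65.1 kHz.
On reflection it acts as a source moving toward the stationary detector: f₂ = f₁ · v/(v − u) = 65.1 × 1521/1520 ≈ 65.1 kHz.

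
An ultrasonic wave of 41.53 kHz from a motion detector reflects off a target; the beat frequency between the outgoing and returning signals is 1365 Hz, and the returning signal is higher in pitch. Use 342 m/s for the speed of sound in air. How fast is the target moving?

5.5 m/s

Double Doppler shift off a moving reflector: f₂ = f₀ · (v + u)/(v − u) (u > 0 toward emitter).
Returning signal is higher, so f₂ = f₀ + Δf = 41530 + 1365 = 42895 Hz.
Rearranging, u = v · (f₂ − f₀)/(f₂ + f₀) = 342 × 1365/84425 ≈ 5.5 m/s.
So the target is moving at 5.5 m/s toward the emitter.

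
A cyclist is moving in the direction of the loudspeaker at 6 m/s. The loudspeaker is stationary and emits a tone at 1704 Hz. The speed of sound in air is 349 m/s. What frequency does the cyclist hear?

1733 Hz

Moving observer, stationary source: f' = f · (v + v_o)/v.
f' = 1704 × (349 + 6)/349 = 1704 × 355/349 ≈ 1733 Hz.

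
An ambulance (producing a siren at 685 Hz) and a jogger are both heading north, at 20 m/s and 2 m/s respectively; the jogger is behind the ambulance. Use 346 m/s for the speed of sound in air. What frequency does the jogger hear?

651 Hz

The jogger is behind, so the ambulance is moving away from it while the jogger is moving toward the ambulance.
Both move, so f' = f · (v + v_o)/(v + v_s).
f' = 685 × (346 + 2)/(346 + 20) = 685 × 348/366 ≈ 651 Hz.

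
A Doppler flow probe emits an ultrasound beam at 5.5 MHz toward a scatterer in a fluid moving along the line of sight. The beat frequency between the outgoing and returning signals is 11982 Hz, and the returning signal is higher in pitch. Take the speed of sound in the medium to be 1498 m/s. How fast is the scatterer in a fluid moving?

1.63 m/s

Double Doppler shift off a moving reflector: f₂ = f₀ · (v + u)/(v − u) (u > 0 toward emitter).
Returning signal is higher, so f₂ = f₀ + Δf = 5500000 + 11982 = 5511982 Hz.
Rearranging, u = v · (f₂ − f₀)/(f₂ + f₀) = 1498 × 11982/11011982 ≈ 1.63 m/s.
So the scatterer in a fluid is moving at 1.63 m/s toward the emitter.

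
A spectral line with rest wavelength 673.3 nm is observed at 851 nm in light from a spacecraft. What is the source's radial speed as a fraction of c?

λ'/λ₀ = 1.2639 > 1 (redshift), so the source is receding.
λ'/λ₀ = √((1 + β)/(1 − β)) for a receding source ⇒ β = (r² − 1)/(r² + 1) with r = λ'/λ₀.
β = (1.5975 − 1)/(1.5975 + 1) ≈ 0.230.

0.230c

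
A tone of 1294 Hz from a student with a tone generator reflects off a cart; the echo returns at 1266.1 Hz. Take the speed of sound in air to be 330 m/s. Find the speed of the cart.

Double Doppler shift off a moving reflector: f₂ = f₀ · (v + u)/(v − u) (u > 0 toward emitter).
Rearranging, u = v · (f₂ − f₀)/(f₂ + f₀) = 330 × -27.9/2560.1 ≈ -3.6 m/s.
So the cart is moving at 3.6 m/s away from the emitter.

3.6 m/s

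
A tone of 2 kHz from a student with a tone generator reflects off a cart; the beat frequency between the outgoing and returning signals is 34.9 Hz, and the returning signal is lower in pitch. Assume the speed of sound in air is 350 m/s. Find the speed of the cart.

Double Doppler shift off a moving reflector: f₂ = f₀ · (v + u)/(v − u) (u > 0 toward emitter).
Returning signal is lower, so f₂ = f₀ − Δf = 2000 − 34.9 = 1965.1 Hz.
Rearranging, u = v · (f₂ − f₀)/(f₂ + f₀) = 350 × -34.9/3965.1 ≈ -3.1 m/s.
So the cart is moving at 3.1 m/s away from the emitter.

3.1 m/s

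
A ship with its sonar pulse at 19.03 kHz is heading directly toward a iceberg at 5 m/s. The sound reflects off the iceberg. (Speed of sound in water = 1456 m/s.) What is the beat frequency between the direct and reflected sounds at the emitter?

131 Hz

The iceberg receives the sound from a moving source: f₁ = f₀ · v/(v − v_e) = 19.03 × 1456/1451 ≈ 19.0956 kHz.
On the return leg the ship is a moving observer: f₂ = f₁ · (v + v_e)/v = 19.0956 × 1461/1456 ≈ 19.1612 kHz.
Equivalently f₂ = f₀ · (v + v_e)/(v − v_e).
Beat against the emitted tone (with f₀ = 19030 Hz): |f₂ − f₀| = 2v_e·f₀/(v − v_e) = 2 × 5 × 19030/1451 ≈ 131 Hz.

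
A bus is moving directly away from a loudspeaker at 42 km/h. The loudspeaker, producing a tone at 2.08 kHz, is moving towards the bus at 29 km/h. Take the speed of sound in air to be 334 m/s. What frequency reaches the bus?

29 km/h = 8.056 m/s; 42 km/h = 11.67 m/s.
General Doppler shift: f' = f · (v − v_o)/(v − v_s).
f' = 2.08 × (334 − 11.67)/(334 − 8.056) = 2.08 × 322.33/325.94 ≈ 2.06 kHz.

2.06 kHz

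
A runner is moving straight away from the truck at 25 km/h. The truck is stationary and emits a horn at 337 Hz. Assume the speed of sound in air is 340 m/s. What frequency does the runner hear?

25 km/h = 6.944 m/s.
Only the observer moves, away from the source, so f' = f · (v − v_o)/v.
f' = 337 × (340 − 6.944)/340 = 337 × 333.06/340 ≈ 330 Hz.

330 Hz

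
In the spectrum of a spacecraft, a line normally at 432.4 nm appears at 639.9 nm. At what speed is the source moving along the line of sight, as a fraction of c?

0.373

λ'/λ₀ = 1.4799 > 1 (redshift), so the source is receding.
λ'/λ₀ = √((1 + β)/(1 − β)) for a receding source ⇒ β = (r² − 1)/(r² + 1) with r = λ'/λ₀.
β = (2.1900 − 1)/(2.1900 + 1) ≈ 0.373.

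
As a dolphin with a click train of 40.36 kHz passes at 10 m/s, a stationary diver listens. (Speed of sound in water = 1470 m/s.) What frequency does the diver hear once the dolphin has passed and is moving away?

Receding: f₂ = f · v/(v + v_s) = 40.36 × 1470/1480 ≈ 40.1 kHz.

40.1 kHz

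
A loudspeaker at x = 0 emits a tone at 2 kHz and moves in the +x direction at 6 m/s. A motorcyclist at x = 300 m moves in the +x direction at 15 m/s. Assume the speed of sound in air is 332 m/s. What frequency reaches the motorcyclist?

The observer lies on the +x side, so the source is heading toward the observer and the observer is heading away from the source.
With source approaching and observer receding, f' = f · (v − v_o)/(v − v_s).
f' = 2 × (332 − 15)/(332 − 6) = 2 × 317/326 ≈ 1.945 kHz.

1.945 kHz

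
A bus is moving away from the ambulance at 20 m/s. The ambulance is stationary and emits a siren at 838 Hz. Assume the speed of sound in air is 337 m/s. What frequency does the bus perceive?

788 Hz

Moving observer, stationary source: f' = f · (v − v_o)/v.
f' = 838 × (337 − 20)/337 = 838 × 317/337 ≈ 788 Hz.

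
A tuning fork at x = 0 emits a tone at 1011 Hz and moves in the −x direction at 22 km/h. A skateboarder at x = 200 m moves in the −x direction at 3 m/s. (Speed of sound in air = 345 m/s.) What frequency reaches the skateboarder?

22 km/h = 6.111 m/s.
The observer lies on the +x side, so the source is heading away from the observer and the observer is heading toward the source.
General Doppler shift: f' = f · (v + v_o)/(v + v_s).
f' = 1011 × (345 + 3)/(345 + 6.111) = 1011 × 348/351.11 ≈ 1002 Hz.

1002 Hz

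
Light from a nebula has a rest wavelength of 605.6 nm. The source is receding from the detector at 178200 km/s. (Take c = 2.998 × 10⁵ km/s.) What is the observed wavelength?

β = v/c = 178200/299800 = 0.5944.
Relativistic Doppler for wavelength: λ' = λ₀ · √((1 + β)/(1 − β)).
λ' = 605.6 × √(1.5944/0.4056) = 605.6 × 1.98266 ≈ 1200.7 nm.

1200.7 nm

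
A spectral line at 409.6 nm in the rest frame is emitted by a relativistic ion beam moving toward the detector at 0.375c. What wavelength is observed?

Relativistic Doppler for wavelength: λ' = λ₀ · √((1 − β)/(1 + β)).
λ' = 409.6 × √(0.6250/1.3750) = 409.6 × 0.67420 ≈ 276.2 nm.

276.2 nm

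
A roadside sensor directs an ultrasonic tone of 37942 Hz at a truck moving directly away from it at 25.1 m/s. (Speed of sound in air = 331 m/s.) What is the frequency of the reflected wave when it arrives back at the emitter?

32593 Hz

At the truck (a moving observer), f₁ = f₀ · (v − u)/v = 37942 × 305.9/331 ≈ 35065 Hz.
The reflection then acts as a moving source: f₂ = f₁ · v/(v + u) ≈ 32593 Hz.
Equivalently f₂ = f₀ · (v − u)/(v + u).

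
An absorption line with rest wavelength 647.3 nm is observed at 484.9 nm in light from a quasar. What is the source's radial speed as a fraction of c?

λ'/λ₀ = 0.7491 < 1 (blueshift), so the source is approaching.
λ'/λ₀ = √((1 − β)/(1 + β)) for an approaching source ⇒ β = (1 − r²)/(1 + r²) with r = λ'/λ₀.
β = (1 − 0.5612)/(1 + 0.5612) ≈ 0.281.

0.281c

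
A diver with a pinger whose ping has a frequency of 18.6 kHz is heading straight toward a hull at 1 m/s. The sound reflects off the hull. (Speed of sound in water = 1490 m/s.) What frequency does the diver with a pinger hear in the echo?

18.62 kHz

The hull receives the sound from a moving source: f₁ = f₀ · v/(v − v_e) = 18.6 × 1490/1489 ≈ 18.61 kHz.
On the return leg the diver with a pinger is a moving observer: f₂ = f₁ · (v + v_e)/v = 18.61 × 1491/1490 ≈ 18.62 kHz.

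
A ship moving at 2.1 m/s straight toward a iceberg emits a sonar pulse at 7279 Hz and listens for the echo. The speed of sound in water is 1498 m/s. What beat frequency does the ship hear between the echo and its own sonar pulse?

20.4 Hz

The iceberg receives the sound from a moving source: f₁ = f₀ · v/(v − v_e) = 7279 × 1498/1495.9 ≈ 7289.2 Hz.
On the return leg the ship is a moving observer: f₂ = f₁ · (v + v_e)/v = 7289.2 × 1500.1/1498 ≈ 7299.4 Hz.
Beat against the emitted tone: |f₂ − f₀| = 2v_e·f₀/(v − v_e) = 2 × 2.1 × 7279/1495.9 ≈ 20.4 Hz.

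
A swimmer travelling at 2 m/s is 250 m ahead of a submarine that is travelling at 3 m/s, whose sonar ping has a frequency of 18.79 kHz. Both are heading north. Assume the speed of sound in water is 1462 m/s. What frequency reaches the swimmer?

The swimmer is ahead, so the submarine is moving toward it while the swimmer is moving away from the submarine.
Both move, so f' = f · (v − v_o)/(v − v_s).
f' = 18.79 × (1462 − 2)/(1462 − 3) = 18.79 × 1460/1459 ≈ 18.80 kHz.

18.80 kHz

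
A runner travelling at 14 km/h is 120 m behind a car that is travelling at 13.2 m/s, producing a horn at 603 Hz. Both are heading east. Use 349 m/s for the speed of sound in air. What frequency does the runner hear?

587 Hz

14 km/h = 3.889 m/s.
The runner is behind, so the car is moving away from it while the runner is moving toward the car.
Both move, so f' = f · (v + v_o)/(v + v_s).
f' = 603 × (349 + 3.889)/(349 + 13.2) = 603 × 352.89/362.2 ≈ 587 Hz.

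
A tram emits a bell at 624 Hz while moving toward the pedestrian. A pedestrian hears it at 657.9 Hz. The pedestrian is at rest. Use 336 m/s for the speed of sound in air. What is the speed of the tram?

17.3 m/s

f' = f · v/(v − v_s) ⇒ v_s = v · |1 − f/f'|.
v_s = 336 × |1 − 624/657.9| = 336 × 0.05153 ≈ 17.3 m/s.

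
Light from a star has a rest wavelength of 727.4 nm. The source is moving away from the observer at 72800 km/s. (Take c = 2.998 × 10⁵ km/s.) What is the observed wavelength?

931.9 nm

β = v/c = 72800/299800 = 0.2428.
Relativistic Doppler for wavelength: λ' = λ₀ · √((1 + β)/(1 − β)).
λ' = 727.4 × √(1.2428/0.7572) = 727.4 × 1.28118 ≈ 931.9 nm.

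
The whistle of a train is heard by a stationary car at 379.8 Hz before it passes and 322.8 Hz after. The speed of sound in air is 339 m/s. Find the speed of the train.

f₁/f₂ = (v + v_s)/(v − v_s), so v_s = v · (f₁ − f₂)/(f₁ + f₂).
v_s = 339 × (379.8 − 322.8)/(379.8 + 322.8) = 339 × 57.0/702.6 ≈ 28 m/s.

28 m/s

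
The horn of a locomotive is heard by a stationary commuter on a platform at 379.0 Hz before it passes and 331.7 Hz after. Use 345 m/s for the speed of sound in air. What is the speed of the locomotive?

f₁/f₂ = (v + v_s)/(v − v_s), so v_s = v · (f₁ − f₂)/(f₁ + f₂).
v_s = 345 × (379.0 − 331.7)/(379.0 + 331.7) = 345 × 47.3/710.7 ≈ 23.0 m/s.

23.0 m/s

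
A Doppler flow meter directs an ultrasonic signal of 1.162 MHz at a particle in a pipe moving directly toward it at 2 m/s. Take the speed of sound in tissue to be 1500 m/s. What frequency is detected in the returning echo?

The particle in a pipe first receives the wave as a moving observer: f₁ = f₀ · (v + u)/v = 1.162 × (1500 + 2)/1500 ≈ 1.1635 MHz.
On reflection it acts as a source moving toward the stationary detector: f₂ = f₁ · v/(v − u) = 1.1635 × 1500/1498 ≈ 1.1651 MHz.

1.1651 MHz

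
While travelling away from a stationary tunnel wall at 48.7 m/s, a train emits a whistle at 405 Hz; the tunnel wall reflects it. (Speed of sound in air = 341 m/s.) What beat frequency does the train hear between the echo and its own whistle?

101 Hz

The tunnel wall receives the sound from a moving source: f₁ = f₀ · v/(v + v_e) = 405 × 341/389.7 ≈ 354.4 Hz.
On the return leg the train is a moving observer: f₂ = f₁ · (v − v_e)/v = 354.4 × 292.3/341 ≈ 303.8 Hz.
Beat against the emitted tone: |f₂ − f₀| = 2v_e·f₀/(v + v_e) = 2 × 48.7 × 405/389.7 ≈ 101 Hz.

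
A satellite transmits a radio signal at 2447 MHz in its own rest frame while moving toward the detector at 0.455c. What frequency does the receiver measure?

3998.2 MHz

Relativistic Doppler for frequency: f' = f₀ · √((1 + β)/(1 − β)).
f' = 2447 × √(1.4550/0.5450) = 2447 × 1.63393 ≈ 3998.2 MHz.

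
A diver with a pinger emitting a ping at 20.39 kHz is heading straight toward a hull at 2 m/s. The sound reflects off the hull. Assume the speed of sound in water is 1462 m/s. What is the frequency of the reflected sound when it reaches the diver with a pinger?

The hull receives the sound from a moving source: f₁ = f₀ · v/(v − v_e) = 20.39 × 1462/1460 ≈ 20.4 kHz.
On the return leg the diver with a pinger is a moving observer: f₂ = f₁ · (v + v_e)/v = 20.4 × 1464/1462 ≈ 20.4 kHz.
Equivalently f₂ = f₀ · (v + v_e)/(v − v_e).

20.4 kHz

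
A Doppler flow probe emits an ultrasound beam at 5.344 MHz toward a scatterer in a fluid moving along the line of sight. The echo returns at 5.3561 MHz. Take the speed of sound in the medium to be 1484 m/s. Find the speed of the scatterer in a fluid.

1.68 m/s

Double Doppler shift off a moving reflector: f₂ = f₀ · (v + u)/(v − u) (u > 0 toward emitter).
Rearranging, u = v · (f₂ − f₀)/(f₂ + f₀) = 1484 × 0.0121/10.7001 ≈ 1.68 m/s.
So the scatterer in a fluid is moving at 1.68 m/s toward the emitter.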